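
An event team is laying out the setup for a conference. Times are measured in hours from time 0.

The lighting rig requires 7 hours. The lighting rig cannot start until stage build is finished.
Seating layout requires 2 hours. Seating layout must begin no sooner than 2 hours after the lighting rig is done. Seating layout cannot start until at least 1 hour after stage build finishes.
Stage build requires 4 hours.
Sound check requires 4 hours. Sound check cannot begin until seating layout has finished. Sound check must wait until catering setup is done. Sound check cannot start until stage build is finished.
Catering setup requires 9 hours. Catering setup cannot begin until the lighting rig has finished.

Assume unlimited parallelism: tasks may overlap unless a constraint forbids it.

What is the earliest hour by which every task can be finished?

24

Stage build can start immediately at hour 0; it finishes at hour 4.
The lighting rig waits on stage build (finishes hour 4), so it starts at hour 4 and finishes at 4 + 7 = hour 11.
Catering setup cannot begin until the lighting rig (finishes hour 11). It runs from hour 11 to 11 + 9 = hour 20.
For seating layout: the lighting rig (finishes hour 11, plus 2-hour gap → hour 13); stage build (finishes hour 4, plus 1-hour gap → hour 5). Taking the maximum gives a start of hour 13, and it finishes at 13 + 2 = hour 15.
Sound check needs all of seating layout (finishes hour 15); catering setup (finishes hour 20); stage build (finishes hour 4). That puts its earliest start at hour 20; it finishes at 20 + 4 = hour 24.
All tasks are finished once the last one completes. Finish times: Stage build at 4, The lighting rig at 11, Seating layout at 15, Catering setup at 20, Sound check at 24. The latest is hour 24.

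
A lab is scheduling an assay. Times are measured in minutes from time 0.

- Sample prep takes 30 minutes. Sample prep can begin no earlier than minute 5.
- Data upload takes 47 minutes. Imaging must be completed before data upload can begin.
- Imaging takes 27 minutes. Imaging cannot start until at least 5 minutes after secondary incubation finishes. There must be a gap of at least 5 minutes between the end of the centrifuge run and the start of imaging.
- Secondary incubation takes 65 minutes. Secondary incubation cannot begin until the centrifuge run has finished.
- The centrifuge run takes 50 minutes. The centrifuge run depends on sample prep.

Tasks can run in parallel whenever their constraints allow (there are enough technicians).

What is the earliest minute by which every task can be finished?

229

After its own release at minute 5, sample prep can start at minute 5 and finishes at minute 35.
After sample prep (finishes minute 35), the centrifuge run can start at minute 35 and finishes at minute 85.
Secondary incubation waits on the centrifuge run (finishes minute 85), so it starts at minute 85 and finishes at 85 + 65 = minute 150.
Imaging needs all of secondary incubation (finishes minute 150, plus 5-minute gap → minute 155); the centrifuge run (finishes minute 85, plus 5-minute gap → minute 90). That puts its earliest start at minute 155; it finishes at 155 + 27 = minute 182.
Data upload cannot begin until imaging (finishes minute 182). It runs from minute 182 to 182 + 47 = minute 229.
All tasks are finished once the last one completes. Finish times: Sample prep at 35, The centrifuge run at 85, Secondary incubation at 150, Imaging at 182, Data upload at 229. The latest is minute 229.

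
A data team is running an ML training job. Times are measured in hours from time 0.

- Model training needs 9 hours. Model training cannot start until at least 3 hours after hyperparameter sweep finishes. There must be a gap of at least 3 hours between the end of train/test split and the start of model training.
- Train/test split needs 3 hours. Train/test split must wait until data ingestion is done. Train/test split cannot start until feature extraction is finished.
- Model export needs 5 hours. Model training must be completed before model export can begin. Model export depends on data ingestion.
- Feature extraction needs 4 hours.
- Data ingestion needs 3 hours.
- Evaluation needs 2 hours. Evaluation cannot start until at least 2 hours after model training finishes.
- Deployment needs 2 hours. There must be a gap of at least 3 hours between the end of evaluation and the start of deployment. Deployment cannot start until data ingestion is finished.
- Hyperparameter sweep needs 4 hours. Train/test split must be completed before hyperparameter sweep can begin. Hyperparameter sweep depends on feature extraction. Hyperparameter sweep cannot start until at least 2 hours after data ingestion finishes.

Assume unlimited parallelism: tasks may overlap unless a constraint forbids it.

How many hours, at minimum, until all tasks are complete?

Nothing blocks feature extraction, so it runs from hour 0 to hour 4.
Data ingestion has no prerequisites, so it starts at hour 0 and finishes at hour 3.
For train/test split: data ingestion (finishes hour 3); feature extraction (finishes hour 4). Taking the maximum gives a start of hour 4, and it finishes at 4 + 3 = hour 7.
Hyperparameter sweep has to wait for train/test split (finishes hour 7); feature extraction (finishes hour 4); data ingestion (finishes hour 3, plus 2-hour gap → hour 5). The latest of these is hour 7, so hyperparameter sweep runs hour 7 to 7 + 4 = hour 11.
Model training has to wait for hyperparameter sweep (finishes hour 11, plus 3-hour gap → hour 14); train/test split (finishes hour 7, plus 3-hour gap → hour 10). The latest of these is hour 14, so model training runs hour 14 to 14 + 9 = hour 23.
Model export has to wait for model training (finishes hour 23); data ingestion (finishes hour 3). The latest of these is hour 23, so model export runs hour 23 to 23 + 5 = hour 28.
Evaluation waits on model training (finishes hour 23, plus 2-hour gap → hour 25), so it starts at hour 25 and finishes at 25 + 2 = hour 27.
For deployment: evaluation (finishes hour 27, plus 3-hour gap → hour 30); data ingestion (finishes hour 3). Taking the maximum gives a start of hour 30, and it finishes at 30 + 2 = hour 32.
All tasks are finished once the last one completes. Finish times: Data ingestion at 3, Feature extraction at 4, Train/test split at 7, Hyperparameter sweep at 11, Model training at 23, Evaluation at 27, Model export at 28, Deployment at 32. The latest is hour 32.

32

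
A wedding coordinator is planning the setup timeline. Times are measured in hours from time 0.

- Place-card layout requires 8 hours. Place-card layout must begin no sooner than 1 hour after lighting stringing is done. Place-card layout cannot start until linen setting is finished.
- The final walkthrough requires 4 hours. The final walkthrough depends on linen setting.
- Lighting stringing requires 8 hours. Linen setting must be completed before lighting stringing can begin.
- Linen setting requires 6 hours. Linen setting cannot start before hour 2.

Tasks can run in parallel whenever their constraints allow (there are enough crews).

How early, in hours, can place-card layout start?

17

After its own release at hour 2, linen setting can start at hour 2 and finishes at hour 8.
Lighting stringing waits on linen setting (finishes hour 8), so it starts at hour 8 and finishes at 8 + 8 = hour 16.
Place-card layout waits on lighting stringing (finishes hour 16, plus 1-hour gap → hour 17); linen setting (finishes hour 8). The latest of these is hour 17, which is the earliest place-card layout can start.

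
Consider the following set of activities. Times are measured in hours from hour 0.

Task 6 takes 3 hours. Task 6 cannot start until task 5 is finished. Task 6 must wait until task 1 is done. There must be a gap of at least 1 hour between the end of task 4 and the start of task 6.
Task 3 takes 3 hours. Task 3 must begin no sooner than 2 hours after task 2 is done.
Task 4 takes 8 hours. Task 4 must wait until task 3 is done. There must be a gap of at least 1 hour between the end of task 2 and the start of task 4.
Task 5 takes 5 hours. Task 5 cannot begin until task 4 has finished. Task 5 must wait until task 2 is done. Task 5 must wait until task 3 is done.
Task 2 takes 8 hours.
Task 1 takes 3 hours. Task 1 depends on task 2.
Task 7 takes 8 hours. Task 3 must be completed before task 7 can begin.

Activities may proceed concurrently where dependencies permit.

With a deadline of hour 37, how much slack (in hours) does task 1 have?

23

Task 2 can start immediately at hour 0; it finishes at hour 8.
After task 2 (finishes hour 8), task 1 can start at hour 8 and finishes at hour 11.

Working backward from the deadline:
Task 6 has no dependents, so it just needs to finish by hour 37. Starting by 37 − 3 = hour 34 achieves that.
Task 1 has to be done before task 6 (must start by hour 34). That means finishing by hour 34, i.e. starting by 34 − 3 = hour 31.
So task 1 can start as early as hour 8 and as late as hour 31, giving 31 − 8 = 23 hours of slack.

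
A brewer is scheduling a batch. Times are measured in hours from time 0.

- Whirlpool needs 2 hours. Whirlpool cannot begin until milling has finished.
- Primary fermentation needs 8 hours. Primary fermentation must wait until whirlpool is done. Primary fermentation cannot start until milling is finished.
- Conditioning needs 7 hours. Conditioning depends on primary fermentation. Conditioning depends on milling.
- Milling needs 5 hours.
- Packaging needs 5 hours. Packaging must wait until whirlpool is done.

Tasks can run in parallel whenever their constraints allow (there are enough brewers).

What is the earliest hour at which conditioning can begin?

15

Milling can start immediately at hour 0; it finishes at hour 5.
Whirlpool cannot begin until milling (finishes hour 5). It runs from hour 5 to 5 + 2 = hour 7.
Primary fermentation cannot start until whirlpool (finishes hour 7); milling (finishes hour 5). The controlling bound is hour 7, so primary fermentation finishes at 7 + 8 = hour 15.
Conditioning waits on primary fermentation (finishes hour 15); milling (finishes hour 5). The latest of these is hour 15, which is the earliest conditioning can start.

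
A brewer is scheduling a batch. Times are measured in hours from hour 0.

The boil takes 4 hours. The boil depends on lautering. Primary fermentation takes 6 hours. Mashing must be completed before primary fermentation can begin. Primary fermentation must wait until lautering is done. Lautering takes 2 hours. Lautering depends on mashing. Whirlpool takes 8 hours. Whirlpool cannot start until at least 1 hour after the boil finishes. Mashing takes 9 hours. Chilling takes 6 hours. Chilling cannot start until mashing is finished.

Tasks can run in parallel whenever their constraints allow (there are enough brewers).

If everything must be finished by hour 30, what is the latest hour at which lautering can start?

Whirlpool has no dependents, so it just needs to finish by hour 30. Starting by 30 − 8 = hour 22 achieves that.
The boil has to be done before whirlpool (must start by hour 22, minus 1-hour gap → hour 21). That means finishing by hour 21, i.e. starting by 21 − 4 = hour 17.
Primary fermentation has no dependents, so it just needs to finish by hour 30. Starting by 30 − 6 = hour 24 achieves that.
Lautering has several dependents: the boil (must start by hour 17); primary fermentation (must start by hour 24). The earliest of those limits is hour 17, so lautering must start by 17 − 2 = hour 15.

15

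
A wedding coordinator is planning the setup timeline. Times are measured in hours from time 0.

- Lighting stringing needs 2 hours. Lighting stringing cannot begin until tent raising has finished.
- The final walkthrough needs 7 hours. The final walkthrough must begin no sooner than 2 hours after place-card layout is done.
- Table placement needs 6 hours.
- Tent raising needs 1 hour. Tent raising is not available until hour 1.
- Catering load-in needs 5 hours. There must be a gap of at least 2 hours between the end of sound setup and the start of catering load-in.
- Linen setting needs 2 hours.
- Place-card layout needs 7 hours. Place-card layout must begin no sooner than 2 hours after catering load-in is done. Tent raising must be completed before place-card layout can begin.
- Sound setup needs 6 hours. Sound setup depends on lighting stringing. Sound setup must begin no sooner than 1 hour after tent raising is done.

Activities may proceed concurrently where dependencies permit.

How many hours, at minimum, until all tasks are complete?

35

Nothing blocks linen setting, so it runs from hour 0 to hour 2.
Nothing blocks table placement, so it runs from hour 0 to hour 6.
After its own release at hour 1, tent raising can start at hour 1 and finishes at hour 2.
After tent raising (finishes hour 2), lighting stringing can start at hour 2 and finishes at hour 4.
Sound setup needs all of lighting stringing (finishes hour 4); tent raising (finishes hour 2, plus 1-hour gap → hour 3). That puts its earliest start at hour 4; it finishes at 4 + 6 = hour 10.
Catering load-in waits on sound setup (finishes hour 10, plus 2-hour gap → hour 12), so it starts at hour 12 and finishes at 12 + 5 = hour 17.
Place-card layout needs all of catering load-in (finishes hour 17, plus 2-hour gap → hour 19); tent raising (finishes hour 2). That puts its earliest start at hour 19; it finishes at 19 + 7 = hour 26.
The final walkthrough cannot begin until place-card layout (finishes hour 26, plus 2-hour gap → hour 28). It runs from hour 28 to 28 + 7 = hour 35.
All tasks are finished once the last one completes. Finish times: Tent raising at 2, Table placement at 6, Linen setting at 2, Lighting stringing at 4, Sound setup at 10, Catering load-in at 17, Place-card layout at 26, The final walkthrough at 35. The latest is hour 35.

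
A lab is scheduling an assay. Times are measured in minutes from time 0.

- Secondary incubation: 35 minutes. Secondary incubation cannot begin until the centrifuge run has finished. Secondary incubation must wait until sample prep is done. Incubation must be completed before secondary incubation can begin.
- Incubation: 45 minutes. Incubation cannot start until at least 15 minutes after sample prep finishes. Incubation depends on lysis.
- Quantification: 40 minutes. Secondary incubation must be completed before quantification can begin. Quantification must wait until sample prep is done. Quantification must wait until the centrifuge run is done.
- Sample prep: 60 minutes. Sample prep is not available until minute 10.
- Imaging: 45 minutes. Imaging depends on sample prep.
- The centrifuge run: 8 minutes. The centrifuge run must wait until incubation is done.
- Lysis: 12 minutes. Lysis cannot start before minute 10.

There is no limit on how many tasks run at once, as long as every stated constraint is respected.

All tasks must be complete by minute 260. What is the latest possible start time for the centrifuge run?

177

Quantification has no dependents, so it just needs to finish by minute 260. Starting by 260 − 40 = minute 220 achieves that.
Secondary incubation feeds into quantification (must start by minute 220); so secondary incubation must finish by minute 220 and therefore start by minute 185.
The centrifuge run must finish in time for secondary incubation (must start by minute 185); quantification (must start by minute 220). The tightest is minute 185, so the centrifuge run must start by 185 − 8 = minute 177.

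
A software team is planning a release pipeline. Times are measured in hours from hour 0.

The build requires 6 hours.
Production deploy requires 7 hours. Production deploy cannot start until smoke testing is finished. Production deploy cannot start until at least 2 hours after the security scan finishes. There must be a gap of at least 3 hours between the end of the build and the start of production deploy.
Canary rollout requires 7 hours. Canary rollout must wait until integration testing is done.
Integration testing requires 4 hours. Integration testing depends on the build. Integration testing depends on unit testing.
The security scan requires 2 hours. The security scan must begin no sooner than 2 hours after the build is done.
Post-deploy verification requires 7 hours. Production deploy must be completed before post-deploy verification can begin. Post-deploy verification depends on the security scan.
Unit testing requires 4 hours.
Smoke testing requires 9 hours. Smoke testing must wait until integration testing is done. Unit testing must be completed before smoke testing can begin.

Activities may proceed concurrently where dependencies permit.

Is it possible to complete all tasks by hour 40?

Yes

Unit testing can start immediately at hour 0; it finishes at hour 4.
The build can start immediately at hour 0; it finishes at hour 6.
The security scan cannot begin until the build (finishes hour 6, plus 2-hour gap → hour 8). It runs from hour 8 to 8 + 2 = hour 10.
For integration testing: the build (finishes hour 6); unit testing (finishes hour 4). Taking the maximum gives a start of hour 6, and it finishes at 6 + 4 = hour 10.
Canary rollout waits on integration testing (finishes hour 10), so it starts at hour 10 and finishes at 10 + 7 = hour 17.
Smoke testing cannot start until integration testing (finishes hour 10); unit testing (finishes hour 4). The controlling bound is hour 10, so smoke testing finishes at 10 + 9 = hour 19.
Production deploy cannot start until smoke testing (finishes hour 19); the security scan (finishes hour 10, plus 2-hour gap → hour 12); the build (finishes hour 6, plus 3-hour gap → hour 9). The controlling bound is hour 19, so production deploy finishes at 19 + 7 = hour 26.
Post-deploy verification needs all of production deploy (finishes hour 26); the security scan (finishes hour 10). That puts its earliest start at hour 26; it finishes at 26 + 7 = hour 33.
Every task is finished by hour 33, which is no later than the deadline of 40, so the schedule is feasible.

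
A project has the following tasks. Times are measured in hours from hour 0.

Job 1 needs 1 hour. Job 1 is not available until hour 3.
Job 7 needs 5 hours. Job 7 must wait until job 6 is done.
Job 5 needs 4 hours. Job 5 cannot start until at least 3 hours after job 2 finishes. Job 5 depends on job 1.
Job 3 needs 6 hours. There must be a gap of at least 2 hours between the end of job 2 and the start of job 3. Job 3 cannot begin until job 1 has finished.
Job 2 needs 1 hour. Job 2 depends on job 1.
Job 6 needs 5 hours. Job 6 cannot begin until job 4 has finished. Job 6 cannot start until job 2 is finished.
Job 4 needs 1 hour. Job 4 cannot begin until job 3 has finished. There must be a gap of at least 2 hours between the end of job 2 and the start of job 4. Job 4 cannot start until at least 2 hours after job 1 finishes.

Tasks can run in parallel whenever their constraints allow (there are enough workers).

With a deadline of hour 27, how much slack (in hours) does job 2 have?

After its own release at hour 3, job 1 can start at hour 3 and finishes at hour 4.
After job 1 (finishes hour 4), job 2 can start at hour 4 and finishes at hour 5.

Working backward from the deadline:
Job 7 must finish by hour 27; it takes 5 hours, so it must start by 27 − 5 = hour 22.
Job 6 must finish before job 7 (must start by hour 22). With a 5-hour duration, job 6 must start by 22 − 5 = hour 17.
Job 4 must finish before job 6 (must start by hour 17). With a 1-hour duration, job 4 must start by 17 − 1 = hour 16.
Since job 4 (must start by hour 16) depends on it, job 3 must finish by hour 16. Backing off its 6-hour duration gives a latest start of hour 10.
To finish by hour 27, job 5 (duration 4) must start no later than hour 23.
For job 2: job 3 (must start by hour 10, minus 2-hour gap → hour 8); job 4 (must start by hour 16, minus 2-hour gap → hour 14); job 5 (must start by hour 23, minus 3-hour gap → hour 20); job 6 (must start by hour 17). The most restrictive is hour 8; with a 1-hour duration, job 2 must start by hour 7.
So job 2 can start as early as hour 4 and as late as hour 7, giving 7 − 4 = 3 hours of slack.

3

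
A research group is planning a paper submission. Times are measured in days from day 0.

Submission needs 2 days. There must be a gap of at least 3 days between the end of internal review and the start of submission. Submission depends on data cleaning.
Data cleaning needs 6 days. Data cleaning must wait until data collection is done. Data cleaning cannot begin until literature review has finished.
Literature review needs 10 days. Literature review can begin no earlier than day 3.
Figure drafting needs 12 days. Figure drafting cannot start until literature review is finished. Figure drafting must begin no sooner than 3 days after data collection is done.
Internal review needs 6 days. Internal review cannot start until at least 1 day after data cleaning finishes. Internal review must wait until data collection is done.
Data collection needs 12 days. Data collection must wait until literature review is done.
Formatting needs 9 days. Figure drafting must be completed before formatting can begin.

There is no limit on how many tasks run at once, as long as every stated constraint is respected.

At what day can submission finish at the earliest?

43

Literature review waits on its own release at day 3, so it starts at day 3 and finishes at 3 + 10 = day 13.
Data collection cannot begin until literature review (finishes day 13). It runs from day 13 to 13 + 12 = day 25.
Data cleaning cannot start until data collection (finishes day 25); literature review (finishes day 13). The controlling bound is day 25, so data cleaning finishes at 25 + 6 = day 31.
Internal review needs all of data cleaning (finishes day 31, plus 1-day gap → day 32); data collection (finishes day 25). That puts its earliest start at day 32; it finishes at 32 + 6 = day 38.
For submission: internal review (finishes day 38, plus 3-day gap → day 41); data cleaning (finishes day 31). Taking the maximum gives a start of day 41, and it finishes at 41 + 2 = day 43.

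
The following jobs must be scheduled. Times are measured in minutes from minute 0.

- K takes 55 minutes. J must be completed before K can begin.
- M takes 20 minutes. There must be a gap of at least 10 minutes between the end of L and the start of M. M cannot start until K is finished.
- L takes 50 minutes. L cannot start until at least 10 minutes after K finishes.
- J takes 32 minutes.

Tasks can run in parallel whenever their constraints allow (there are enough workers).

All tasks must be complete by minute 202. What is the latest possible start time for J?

25

Nothing follows M; the deadline of minute 202 is its only limit. It must start by 202 − 20 = minute 182.
Since M (must start by minute 182, minus 10-minute gap → minute 172) depends on it, L must finish by minute 172. Backing off its 50-minute duration gives a latest start of minute 122.
K feeds L (must start by minute 122, minus 10-minute gap → minute 112); M (must start by minute 182). Taking the minimum, K must finish by minute 112 and start by 112 − 55 = minute 57.
Since K (must start by minute 57) depends on it, J must finish by minute 57. Backing off its 32-minute duration gives a latest start of minute 25.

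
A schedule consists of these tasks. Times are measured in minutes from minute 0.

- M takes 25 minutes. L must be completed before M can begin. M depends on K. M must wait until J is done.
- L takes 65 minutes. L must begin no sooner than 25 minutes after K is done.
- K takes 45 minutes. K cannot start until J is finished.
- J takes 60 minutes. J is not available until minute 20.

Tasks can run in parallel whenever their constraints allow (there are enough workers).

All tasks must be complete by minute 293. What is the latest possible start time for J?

M has no dependents, so it just needs to finish by minute 293. Starting by 293 − 25 = minute 268 achieves that.
L has to be done before M (must start by minute 268). That means finishing by minute 268, i.e. starting by 268 − 65 = minute 203.
For K: L (must start by minute 203, minus 25-minute gap → minute 178); M (must start by minute 268). The most restrictive is minute 178; with a 45-minute duration, K must start by minute 133.
For J: K (must start by minute 133); M (must start by minute 268). The most restrictive is minute 133; with a 60-minute duration, J must start by minute 73.

73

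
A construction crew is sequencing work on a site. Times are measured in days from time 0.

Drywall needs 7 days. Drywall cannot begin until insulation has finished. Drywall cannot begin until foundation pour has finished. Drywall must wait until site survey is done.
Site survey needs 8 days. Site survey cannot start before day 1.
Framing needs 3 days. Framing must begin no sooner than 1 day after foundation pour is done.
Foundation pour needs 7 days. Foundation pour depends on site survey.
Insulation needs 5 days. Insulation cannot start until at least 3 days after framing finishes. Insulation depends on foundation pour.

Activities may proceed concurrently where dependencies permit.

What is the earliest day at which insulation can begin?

After its own release at day 1, site survey can start at day 1 and finishes at day 9.
Foundation pour cannot begin until site survey (finishes day 9). It runs from day 9 to 9 + 7 = day 16.
Framing cannot begin until foundation pour (finishes day 16, plus 1-day gap → day 17). It runs from day 17 to 17 + 3 = day 20.
Insulation waits on framing (finishes day 20, plus 3-day gap → day 23); foundation pour (finishes day 16). The latest of these is day 23, which is the earliest insulation can start.

23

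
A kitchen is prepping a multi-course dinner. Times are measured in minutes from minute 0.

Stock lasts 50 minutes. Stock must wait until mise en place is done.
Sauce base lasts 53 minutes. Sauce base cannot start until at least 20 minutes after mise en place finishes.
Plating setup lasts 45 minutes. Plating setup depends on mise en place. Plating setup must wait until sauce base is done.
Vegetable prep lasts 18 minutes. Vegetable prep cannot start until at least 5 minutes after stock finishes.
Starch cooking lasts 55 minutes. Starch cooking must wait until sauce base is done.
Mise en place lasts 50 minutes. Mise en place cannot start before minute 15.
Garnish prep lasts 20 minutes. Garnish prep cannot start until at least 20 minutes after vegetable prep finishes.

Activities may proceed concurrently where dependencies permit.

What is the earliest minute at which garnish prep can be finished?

Mise en place cannot begin until its own release at minute 15. It runs from minute 15 to 15 + 50 = minute 65.
Stock cannot begin until mise en place (finishes minute 65). It runs from minute 65 to 65 + 50 = minute 115.
Vegetable prep cannot begin until stock (finishes minute 115, plus 5-minute gap → minute 120). It runs from minute 120 to 120 + 18 = minute 138.
Garnish prep waits on vegetable prep (finishes minute 138, plus 20-minute gap → minute 158), so it starts at minute 158 and finishes at 158 + 20 = minute 178.

178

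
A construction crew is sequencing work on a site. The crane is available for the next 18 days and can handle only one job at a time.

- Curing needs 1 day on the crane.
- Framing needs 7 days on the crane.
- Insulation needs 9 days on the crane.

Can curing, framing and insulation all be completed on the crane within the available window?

Yes

Running back to back, the jobs need 1 + 7 + 9 = 17 days on the crane.
Since 17 ≤ 18, they fit within the window.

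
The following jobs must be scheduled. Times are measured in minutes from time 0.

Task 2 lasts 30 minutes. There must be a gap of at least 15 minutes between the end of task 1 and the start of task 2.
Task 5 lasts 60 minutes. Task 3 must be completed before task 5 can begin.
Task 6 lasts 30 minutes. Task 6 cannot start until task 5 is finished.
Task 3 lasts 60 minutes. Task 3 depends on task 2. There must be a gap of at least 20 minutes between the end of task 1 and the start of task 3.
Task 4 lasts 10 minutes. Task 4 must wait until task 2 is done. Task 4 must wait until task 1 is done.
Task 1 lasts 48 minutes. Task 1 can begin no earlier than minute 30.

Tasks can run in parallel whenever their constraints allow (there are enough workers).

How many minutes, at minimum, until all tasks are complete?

After its own release at minute 30, task 1 can start at minute 30 and finishes at minute 78.
Task 2 waits on task 1 (finishes minute 78, plus 15-minute gap → minute 93), so it starts at minute 93 and finishes at 93 + 30 = minute 123.
Task 4 has to wait for task 2 (finishes minute 123); task 1 (finishes minute 78). The latest of these is minute 123, so task 4 runs minute 123 to 123 + 10 = minute 133.
Task 3 needs all of task 2 (finishes minute 123); task 1 (finishes minute 78, plus 20-minute gap → minute 98). That puts its earliest start at minute 123; it finishes at 123 + 60 = minute 183.
Task 5 waits on task 3 (finishes minute 183), so it starts at minute 183 and finishes at 183 + 60 = minute 243.
After task 5 (finishes minute 243), task 6 can start at minute 243 and finishes at minute 273.
All tasks are finished once the last one completes. Finish times: Task 1 at 78, Task 2 at 123, Task 3 at 183, Task 4 at 133, Task 5 at 243, Task 6 at 273. The latest is minute 273.

273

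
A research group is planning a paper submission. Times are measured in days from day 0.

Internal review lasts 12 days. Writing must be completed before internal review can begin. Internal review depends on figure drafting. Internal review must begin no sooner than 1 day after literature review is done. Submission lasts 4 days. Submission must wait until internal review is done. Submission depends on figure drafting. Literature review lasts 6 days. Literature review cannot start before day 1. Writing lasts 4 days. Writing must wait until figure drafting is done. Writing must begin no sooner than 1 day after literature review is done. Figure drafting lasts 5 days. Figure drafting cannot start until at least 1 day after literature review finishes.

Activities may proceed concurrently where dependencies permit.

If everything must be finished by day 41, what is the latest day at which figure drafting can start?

16

Submission has no dependents, so it just needs to finish by day 41. Starting by 41 − 4 = day 37 achieves that.
Internal review must finish before submission (must start by day 37). With a 12-day duration, internal review must start by 37 − 12 = day 25.
Writing has to be done before internal review (must start by day 25). That means finishing by day 25, i.e. starting by 25 − 4 = day 21.
Figure drafting must finish in time for writing (must start by day 21); internal review (must start by day 25); submission (must start by day 37). The tightest is day 21, so figure drafting must start by 21 − 5 = day 16.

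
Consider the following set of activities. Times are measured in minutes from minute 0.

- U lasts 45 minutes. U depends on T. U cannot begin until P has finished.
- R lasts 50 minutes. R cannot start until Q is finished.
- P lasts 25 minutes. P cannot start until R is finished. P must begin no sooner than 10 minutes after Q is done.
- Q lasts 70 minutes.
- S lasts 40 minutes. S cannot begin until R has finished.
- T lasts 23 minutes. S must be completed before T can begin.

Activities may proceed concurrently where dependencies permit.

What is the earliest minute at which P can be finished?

145

Q can start immediately at minute 0; it finishes at minute 70.
R cannot begin until Q (finishes minute 70). It runs from minute 70 to 70 + 50 = minute 120.
P has to wait for R (finishes minute 120); Q (finishes minute 70, plus 10-minute gap → minute 80). The latest of these is minute 120, so P runs minute 120 to 120 + 25 = minute 145.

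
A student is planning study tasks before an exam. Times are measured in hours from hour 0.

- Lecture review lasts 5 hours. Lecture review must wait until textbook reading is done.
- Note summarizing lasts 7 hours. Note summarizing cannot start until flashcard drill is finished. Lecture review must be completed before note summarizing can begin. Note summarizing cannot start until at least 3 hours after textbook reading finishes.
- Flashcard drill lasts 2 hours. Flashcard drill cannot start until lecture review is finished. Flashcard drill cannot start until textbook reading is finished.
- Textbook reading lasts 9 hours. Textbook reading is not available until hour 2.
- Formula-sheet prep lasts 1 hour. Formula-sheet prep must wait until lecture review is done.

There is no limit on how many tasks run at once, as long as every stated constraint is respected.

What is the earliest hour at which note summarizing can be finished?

After its own release at hour 2, textbook reading can start at hour 2 and finishes at hour 11.
Lecture review cannot begin until textbook reading (finishes hour 11). It runs from hour 11 to 11 + 5 = hour 16.
Flashcard drill cannot start until lecture review (finishes hour 16); textbook reading (finishes hour 11). The controlling bound is hour 16, so flashcard drill finishes at 16 + 2 = hour 18.
Note summarizing needs all of flashcard drill (finishes hour 18); lecture review (finishes hour 16); textbook reading (finishes hour 11, plus 3-hour gap → hour 14). That puts its earliest start at hour 18; it finishes at 18 + 7 = hour 25.

25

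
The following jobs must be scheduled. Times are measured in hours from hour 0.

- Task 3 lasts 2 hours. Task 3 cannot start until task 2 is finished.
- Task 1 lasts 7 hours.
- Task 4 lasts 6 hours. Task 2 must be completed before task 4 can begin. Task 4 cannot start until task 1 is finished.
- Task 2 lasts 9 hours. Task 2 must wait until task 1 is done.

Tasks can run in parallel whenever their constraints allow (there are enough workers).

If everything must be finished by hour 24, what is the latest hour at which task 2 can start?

9

Nothing follows task 3; the deadline of hour 24 is its only limit. It must start by 24 − 2 = hour 22.
Task 4 must finish by hour 24; it takes 6 hours, so it must start by 24 − 6 = hour 18.
For task 2: task 3 (must start by hour 22); task 4 (must start by hour 18). The most restrictive is hour 18; with a 9-hour duration, task 2 must start by hour 9.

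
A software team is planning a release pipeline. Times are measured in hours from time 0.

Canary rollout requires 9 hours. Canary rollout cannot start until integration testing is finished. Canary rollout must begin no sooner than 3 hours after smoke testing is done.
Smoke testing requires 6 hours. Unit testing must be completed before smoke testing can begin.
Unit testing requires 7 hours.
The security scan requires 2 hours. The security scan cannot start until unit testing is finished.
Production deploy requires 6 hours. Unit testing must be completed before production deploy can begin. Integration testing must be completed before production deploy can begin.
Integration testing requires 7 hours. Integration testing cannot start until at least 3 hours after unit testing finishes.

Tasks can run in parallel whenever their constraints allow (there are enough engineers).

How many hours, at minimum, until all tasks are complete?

26

Unit testing can start immediately at hour 0; it finishes at hour 7.
After unit testing (finishes hour 7), smoke testing can start at hour 7 and finishes at hour 13.
The security scan cannot begin until unit testing (finishes hour 7). It runs from hour 7 to 7 + 2 = hour 9.
After unit testing (finishes hour 7, plus 3-hour gap → hour 10), integration testing can start at hour 10 and finishes at hour 17.
Production deploy has to wait for unit testing (finishes hour 7); integration testing (finishes hour 17). The latest of these is hour 17, so production deploy runs hour 17 to 17 + 6 = hour 23.
For canary rollout: integration testing (finishes hour 17); smoke testing (finishes hour 13, plus 3-hour gap → hour 16). Taking the maximum gives a start of hour 17, and it finishes at 17 + 9 = hour 26.
All tasks are finished once the last one completes. Finish times: Unit testing at 7, Integration testing at 17, The security scan at 9, Smoke testing at 13, Canary rollout at 26, Production deploy at 23. The latest is hour 26.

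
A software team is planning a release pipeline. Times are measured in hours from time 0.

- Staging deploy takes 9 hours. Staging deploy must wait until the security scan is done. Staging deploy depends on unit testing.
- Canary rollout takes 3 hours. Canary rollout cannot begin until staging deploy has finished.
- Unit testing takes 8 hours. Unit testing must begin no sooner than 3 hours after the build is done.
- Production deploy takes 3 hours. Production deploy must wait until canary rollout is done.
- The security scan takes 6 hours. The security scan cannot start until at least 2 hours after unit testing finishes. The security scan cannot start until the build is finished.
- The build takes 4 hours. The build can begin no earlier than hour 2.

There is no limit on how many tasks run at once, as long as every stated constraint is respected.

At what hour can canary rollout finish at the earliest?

The build waits on its own release at hour 2, so it starts at hour 2 and finishes at 2 + 4 = hour 6.
After the build (finishes hour 6, plus 3-hour gap → hour 9), unit testing can start at hour 9 and finishes at hour 17.
For the security scan: unit testing (finishes hour 17, plus 2-hour gap → hour 19); the build (finishes hour 6). Taking the maximum gives a start of hour 19, and it finishes at 19 + 6 = hour 25.
For staging deploy: the security scan (finishes hour 25); unit testing (finishes hour 17). Taking the maximum gives a start of hour 25, and it finishes at 25 + 9 = hour 34.
After staging deploy (finishes hour 34), canary rollout can start at hour 34 and finishes at hour 37.

37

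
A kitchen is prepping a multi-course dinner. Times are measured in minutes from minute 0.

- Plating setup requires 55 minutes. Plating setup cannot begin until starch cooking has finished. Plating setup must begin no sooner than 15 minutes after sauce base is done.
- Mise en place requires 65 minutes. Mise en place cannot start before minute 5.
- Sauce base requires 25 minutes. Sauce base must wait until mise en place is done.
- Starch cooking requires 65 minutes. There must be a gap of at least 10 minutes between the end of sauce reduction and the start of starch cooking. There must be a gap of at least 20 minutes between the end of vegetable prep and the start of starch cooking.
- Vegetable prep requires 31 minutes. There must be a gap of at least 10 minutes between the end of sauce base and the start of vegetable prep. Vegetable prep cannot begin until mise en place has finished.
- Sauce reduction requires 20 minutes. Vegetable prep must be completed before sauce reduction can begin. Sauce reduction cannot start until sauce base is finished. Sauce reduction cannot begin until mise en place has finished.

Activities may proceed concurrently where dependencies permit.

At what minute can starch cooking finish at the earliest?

After its own release at minute 5, mise en place can start at minute 5 and finishes at minute 70.
Sauce base cannot begin until mise en place (finishes minute 70). It runs from minute 70 to 70 + 25 = minute 95.
For vegetable prep: sauce base (finishes minute 95, plus 10-minute gap → minute 105); mise en place (finishes minute 70). Taking the maximum gives a start of minute 105, and it finishes at 105 + 31 = minute 136.
Sauce reduction needs all of vegetable prep (finishes minute 136); sauce base (finishes minute 95); mise en place (finishes minute 70). That puts its earliest start at minute 136; it finishes at 136 + 20 = minute 156.
For starch cooking: sauce reduction (finishes minute 156, plus 10-minute gap → minute 166); vegetable prep (finishes minute 136, plus 20-minute gap → minute 156). Taking the maximum gives a start of minute 166, and it finishes at 166 + 65 = minute 231.

231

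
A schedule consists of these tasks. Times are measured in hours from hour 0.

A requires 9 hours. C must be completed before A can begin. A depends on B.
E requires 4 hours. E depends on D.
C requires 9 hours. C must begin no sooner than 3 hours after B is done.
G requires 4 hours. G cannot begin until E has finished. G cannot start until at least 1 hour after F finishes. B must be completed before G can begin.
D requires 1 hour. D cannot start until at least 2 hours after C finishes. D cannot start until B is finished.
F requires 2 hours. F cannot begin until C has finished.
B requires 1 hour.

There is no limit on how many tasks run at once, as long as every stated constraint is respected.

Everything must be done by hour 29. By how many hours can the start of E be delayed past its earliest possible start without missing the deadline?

5

B has no prerequisites, so it starts at hour 0 and finishes at hour 1.
After B (finishes hour 1, plus 3-hour gap → hour 4), C can start at hour 4 and finishes at hour 13.
D has to wait for C (finishes hour 13, plus 2-hour gap → hour 15); B (finishes hour 1). The latest of these is hour 15, so D runs hour 15 to 15 + 1 = hour 16.
E waits on D (finishes hour 16), so it starts at hour 16 and finishes at 16 + 4 = hour 20.

Working backward from the deadline:
G has no dependents, so it just needs to finish by hour 29. Starting by 29 − 4 = hour 25 achieves that.
E feeds into G (must start by hour 25); so E must finish by hour 25 and therefore start by hour 21.
So E can start as early as hour 16 and as late as hour 21, giving 21 − 16 = 5 hours of slack.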